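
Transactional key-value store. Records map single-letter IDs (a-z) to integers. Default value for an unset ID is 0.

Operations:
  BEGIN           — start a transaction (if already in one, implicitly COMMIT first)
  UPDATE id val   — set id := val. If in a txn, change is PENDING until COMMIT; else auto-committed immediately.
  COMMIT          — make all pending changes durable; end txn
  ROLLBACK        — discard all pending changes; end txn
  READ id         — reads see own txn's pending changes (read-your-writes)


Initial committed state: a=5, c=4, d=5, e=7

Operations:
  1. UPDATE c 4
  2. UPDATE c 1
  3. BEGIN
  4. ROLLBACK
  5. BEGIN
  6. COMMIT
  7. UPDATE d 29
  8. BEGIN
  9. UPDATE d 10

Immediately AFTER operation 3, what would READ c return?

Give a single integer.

Answer: 1

Derivation:
Initial committed: {a=5, c=4, d=5, e=7}
Op 1: UPDATE c=4 (auto-commit; committed c=4)
Op 2: UPDATE c=1 (auto-commit; committed c=1)
Op 3: BEGIN: in_txn=True, pending={}
After op 3: visible(c) = 1 (pending={}, committed={a=5, c=1, d=5, e=7})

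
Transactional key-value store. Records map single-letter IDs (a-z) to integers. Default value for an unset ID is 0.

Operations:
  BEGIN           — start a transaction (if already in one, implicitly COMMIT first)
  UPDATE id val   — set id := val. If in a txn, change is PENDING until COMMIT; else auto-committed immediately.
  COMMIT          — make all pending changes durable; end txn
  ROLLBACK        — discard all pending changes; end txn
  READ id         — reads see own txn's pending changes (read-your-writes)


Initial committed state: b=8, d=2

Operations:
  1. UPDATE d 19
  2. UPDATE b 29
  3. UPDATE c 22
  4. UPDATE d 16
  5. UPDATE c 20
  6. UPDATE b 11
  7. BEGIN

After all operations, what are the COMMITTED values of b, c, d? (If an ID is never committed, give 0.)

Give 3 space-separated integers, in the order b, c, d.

Answer: 11 20 16

Derivation:
Initial committed: {b=8, d=2}
Op 1: UPDATE d=19 (auto-commit; committed d=19)
Op 2: UPDATE b=29 (auto-commit; committed b=29)
Op 3: UPDATE c=22 (auto-commit; committed c=22)
Op 4: UPDATE d=16 (auto-commit; committed d=16)
Op 5: UPDATE c=20 (auto-commit; committed c=20)
Op 6: UPDATE b=11 (auto-commit; committed b=11)
Op 7: BEGIN: in_txn=True, pending={}
Final committed: {b=11, c=20, d=16}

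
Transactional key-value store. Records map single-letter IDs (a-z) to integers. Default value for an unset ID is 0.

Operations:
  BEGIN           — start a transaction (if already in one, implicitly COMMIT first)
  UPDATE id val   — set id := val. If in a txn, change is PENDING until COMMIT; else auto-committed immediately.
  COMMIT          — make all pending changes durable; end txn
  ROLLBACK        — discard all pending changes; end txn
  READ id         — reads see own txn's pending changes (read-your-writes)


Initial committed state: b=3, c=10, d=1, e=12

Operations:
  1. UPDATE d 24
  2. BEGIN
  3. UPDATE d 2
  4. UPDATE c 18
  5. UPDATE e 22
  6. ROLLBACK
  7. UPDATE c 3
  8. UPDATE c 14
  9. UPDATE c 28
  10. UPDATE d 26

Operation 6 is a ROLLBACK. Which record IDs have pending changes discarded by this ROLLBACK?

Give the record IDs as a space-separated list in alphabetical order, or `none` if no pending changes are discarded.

Initial committed: {b=3, c=10, d=1, e=12}
Op 1: UPDATE d=24 (auto-commit; committed d=24)
Op 2: BEGIN: in_txn=True, pending={}
Op 3: UPDATE d=2 (pending; pending now {d=2})
Op 4: UPDATE c=18 (pending; pending now {c=18, d=2})
Op 5: UPDATE e=22 (pending; pending now {c=18, d=2, e=22})
Op 6: ROLLBACK: discarded pending ['c', 'd', 'e']; in_txn=False
Op 7: UPDATE c=3 (auto-commit; committed c=3)
Op 8: UPDATE c=14 (auto-commit; committed c=14)
Op 9: UPDATE c=28 (auto-commit; committed c=28)
Op 10: UPDATE d=26 (auto-commit; committed d=26)
ROLLBACK at op 6 discards: ['c', 'd', 'e']

Answer: c d e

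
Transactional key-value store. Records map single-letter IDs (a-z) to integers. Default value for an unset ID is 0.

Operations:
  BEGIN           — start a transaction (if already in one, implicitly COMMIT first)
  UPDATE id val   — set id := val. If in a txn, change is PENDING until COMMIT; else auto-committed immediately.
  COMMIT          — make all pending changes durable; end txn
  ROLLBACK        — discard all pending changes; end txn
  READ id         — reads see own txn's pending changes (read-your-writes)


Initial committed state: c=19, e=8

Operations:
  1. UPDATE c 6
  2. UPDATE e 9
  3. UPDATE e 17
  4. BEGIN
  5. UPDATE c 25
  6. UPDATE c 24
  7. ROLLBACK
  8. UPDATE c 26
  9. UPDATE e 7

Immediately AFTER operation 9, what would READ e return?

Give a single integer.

Answer: 7

Derivation:
Initial committed: {c=19, e=8}
Op 1: UPDATE c=6 (auto-commit; committed c=6)
Op 2: UPDATE e=9 (auto-commit; committed e=9)
Op 3: UPDATE e=17 (auto-commit; committed e=17)
Op 4: BEGIN: in_txn=True, pending={}
Op 5: UPDATE c=25 (pending; pending now {c=25})
Op 6: UPDATE c=24 (pending; pending now {c=24})
Op 7: ROLLBACK: discarded pending ['c']; in_txn=False
Op 8: UPDATE c=26 (auto-commit; committed c=26)
Op 9: UPDATE e=7 (auto-commit; committed e=7)
After op 9: visible(e) = 7 (pending={}, committed={c=26, e=7})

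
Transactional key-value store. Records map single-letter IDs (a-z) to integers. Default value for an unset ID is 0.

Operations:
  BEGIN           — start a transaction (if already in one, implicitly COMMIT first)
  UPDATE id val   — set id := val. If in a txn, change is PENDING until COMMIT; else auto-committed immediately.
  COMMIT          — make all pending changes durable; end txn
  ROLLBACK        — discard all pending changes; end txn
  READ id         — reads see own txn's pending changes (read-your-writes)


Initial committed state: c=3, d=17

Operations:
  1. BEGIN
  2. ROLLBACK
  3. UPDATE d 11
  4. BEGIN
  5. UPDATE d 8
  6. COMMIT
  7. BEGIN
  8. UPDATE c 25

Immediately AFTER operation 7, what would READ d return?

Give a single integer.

Initial committed: {c=3, d=17}
Op 1: BEGIN: in_txn=True, pending={}
Op 2: ROLLBACK: discarded pending []; in_txn=False
Op 3: UPDATE d=11 (auto-commit; committed d=11)
Op 4: BEGIN: in_txn=True, pending={}
Op 5: UPDATE d=8 (pending; pending now {d=8})
Op 6: COMMIT: merged ['d'] into committed; committed now {c=3, d=8}
Op 7: BEGIN: in_txn=True, pending={}
After op 7: visible(d) = 8 (pending={}, committed={c=3, d=8})

Answer: 8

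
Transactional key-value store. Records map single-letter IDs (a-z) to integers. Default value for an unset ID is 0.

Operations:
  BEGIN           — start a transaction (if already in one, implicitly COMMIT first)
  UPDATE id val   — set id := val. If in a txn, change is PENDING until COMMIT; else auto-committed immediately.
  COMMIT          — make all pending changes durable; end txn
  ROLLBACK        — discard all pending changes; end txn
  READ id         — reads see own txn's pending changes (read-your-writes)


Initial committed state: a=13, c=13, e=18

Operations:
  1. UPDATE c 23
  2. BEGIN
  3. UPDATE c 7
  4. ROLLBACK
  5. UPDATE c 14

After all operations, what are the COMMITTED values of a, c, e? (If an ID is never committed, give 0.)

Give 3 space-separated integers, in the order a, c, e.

Initial committed: {a=13, c=13, e=18}
Op 1: UPDATE c=23 (auto-commit; committed c=23)
Op 2: BEGIN: in_txn=True, pending={}
Op 3: UPDATE c=7 (pending; pending now {c=7})
Op 4: ROLLBACK: discarded pending ['c']; in_txn=False
Op 5: UPDATE c=14 (auto-commit; committed c=14)
Final committed: {a=13, c=14, e=18}

Answer: 13 14 18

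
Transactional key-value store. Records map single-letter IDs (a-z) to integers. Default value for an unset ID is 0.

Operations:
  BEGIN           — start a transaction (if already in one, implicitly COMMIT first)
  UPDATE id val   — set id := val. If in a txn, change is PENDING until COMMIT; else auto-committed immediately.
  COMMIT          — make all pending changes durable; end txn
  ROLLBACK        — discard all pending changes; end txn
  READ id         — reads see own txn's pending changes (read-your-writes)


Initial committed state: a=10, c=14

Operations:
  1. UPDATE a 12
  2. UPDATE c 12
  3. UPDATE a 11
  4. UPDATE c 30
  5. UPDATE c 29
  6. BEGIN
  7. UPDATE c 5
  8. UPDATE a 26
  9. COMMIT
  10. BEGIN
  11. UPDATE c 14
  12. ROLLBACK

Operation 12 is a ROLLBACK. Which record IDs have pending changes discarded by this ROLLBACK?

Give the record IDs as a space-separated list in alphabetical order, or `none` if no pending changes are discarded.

Initial committed: {a=10, c=14}
Op 1: UPDATE a=12 (auto-commit; committed a=12)
Op 2: UPDATE c=12 (auto-commit; committed c=12)
Op 3: UPDATE a=11 (auto-commit; committed a=11)
Op 4: UPDATE c=30 (auto-commit; committed c=30)
Op 5: UPDATE c=29 (auto-commit; committed c=29)
Op 6: BEGIN: in_txn=True, pending={}
Op 7: UPDATE c=5 (pending; pending now {c=5})
Op 8: UPDATE a=26 (pending; pending now {a=26, c=5})
Op 9: COMMIT: merged ['a', 'c'] into committed; committed now {a=26, c=5}
Op 10: BEGIN: in_txn=True, pending={}
Op 11: UPDATE c=14 (pending; pending now {c=14})
Op 12: ROLLBACK: discarded pending ['c']; in_txn=False
ROLLBACK at op 12 discards: ['c']

Answer: c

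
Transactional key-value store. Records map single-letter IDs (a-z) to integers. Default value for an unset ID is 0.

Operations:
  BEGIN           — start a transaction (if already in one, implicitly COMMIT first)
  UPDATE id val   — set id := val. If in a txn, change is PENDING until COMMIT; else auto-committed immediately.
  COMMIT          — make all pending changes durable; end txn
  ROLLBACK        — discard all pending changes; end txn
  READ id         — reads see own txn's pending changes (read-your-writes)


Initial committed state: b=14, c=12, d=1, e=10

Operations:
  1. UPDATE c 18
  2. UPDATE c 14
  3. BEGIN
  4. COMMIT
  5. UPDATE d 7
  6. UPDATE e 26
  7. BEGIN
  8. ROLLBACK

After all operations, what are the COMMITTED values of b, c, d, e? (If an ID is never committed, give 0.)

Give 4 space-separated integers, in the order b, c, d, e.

Initial committed: {b=14, c=12, d=1, e=10}
Op 1: UPDATE c=18 (auto-commit; committed c=18)
Op 2: UPDATE c=14 (auto-commit; committed c=14)
Op 3: BEGIN: in_txn=True, pending={}
Op 4: COMMIT: merged [] into committed; committed now {b=14, c=14, d=1, e=10}
Op 5: UPDATE d=7 (auto-commit; committed d=7)
Op 6: UPDATE e=26 (auto-commit; committed e=26)
Op 7: BEGIN: in_txn=True, pending={}
Op 8: ROLLBACK: discarded pending []; in_txn=False
Final committed: {b=14, c=14, d=7, e=26}

Answer: 14 14 7 26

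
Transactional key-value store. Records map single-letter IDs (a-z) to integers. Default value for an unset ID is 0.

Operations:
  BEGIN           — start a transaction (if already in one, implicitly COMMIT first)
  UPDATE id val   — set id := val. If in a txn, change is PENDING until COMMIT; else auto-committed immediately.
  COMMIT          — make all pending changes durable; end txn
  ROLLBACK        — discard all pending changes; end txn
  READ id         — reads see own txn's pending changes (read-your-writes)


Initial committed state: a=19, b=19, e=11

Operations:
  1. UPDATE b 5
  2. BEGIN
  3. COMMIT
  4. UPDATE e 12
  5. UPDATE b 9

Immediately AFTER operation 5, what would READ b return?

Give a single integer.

Answer: 9

Derivation:
Initial committed: {a=19, b=19, e=11}
Op 1: UPDATE b=5 (auto-commit; committed b=5)
Op 2: BEGIN: in_txn=True, pending={}
Op 3: COMMIT: merged [] into committed; committed now {a=19, b=5, e=11}
Op 4: UPDATE e=12 (auto-commit; committed e=12)
Op 5: UPDATE b=9 (auto-commit; committed b=9)
After op 5: visible(b) = 9 (pending={}, committed={a=19, b=9, e=12})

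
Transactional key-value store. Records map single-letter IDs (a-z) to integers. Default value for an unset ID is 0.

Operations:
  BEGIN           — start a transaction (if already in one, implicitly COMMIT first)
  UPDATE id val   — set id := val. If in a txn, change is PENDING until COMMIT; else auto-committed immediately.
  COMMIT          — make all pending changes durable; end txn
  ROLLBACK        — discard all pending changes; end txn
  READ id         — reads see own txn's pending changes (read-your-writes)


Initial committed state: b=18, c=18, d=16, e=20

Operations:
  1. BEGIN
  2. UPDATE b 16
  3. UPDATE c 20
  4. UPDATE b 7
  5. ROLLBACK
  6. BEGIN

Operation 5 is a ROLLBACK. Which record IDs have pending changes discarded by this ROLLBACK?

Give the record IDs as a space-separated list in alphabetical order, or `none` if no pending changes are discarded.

Initial committed: {b=18, c=18, d=16, e=20}
Op 1: BEGIN: in_txn=True, pending={}
Op 2: UPDATE b=16 (pending; pending now {b=16})
Op 3: UPDATE c=20 (pending; pending now {b=16, c=20})
Op 4: UPDATE b=7 (pending; pending now {b=7, c=20})
Op 5: ROLLBACK: discarded pending ['b', 'c']; in_txn=False
Op 6: BEGIN: in_txn=True, pending={}
ROLLBACK at op 5 discards: ['b', 'c']

Answer: b c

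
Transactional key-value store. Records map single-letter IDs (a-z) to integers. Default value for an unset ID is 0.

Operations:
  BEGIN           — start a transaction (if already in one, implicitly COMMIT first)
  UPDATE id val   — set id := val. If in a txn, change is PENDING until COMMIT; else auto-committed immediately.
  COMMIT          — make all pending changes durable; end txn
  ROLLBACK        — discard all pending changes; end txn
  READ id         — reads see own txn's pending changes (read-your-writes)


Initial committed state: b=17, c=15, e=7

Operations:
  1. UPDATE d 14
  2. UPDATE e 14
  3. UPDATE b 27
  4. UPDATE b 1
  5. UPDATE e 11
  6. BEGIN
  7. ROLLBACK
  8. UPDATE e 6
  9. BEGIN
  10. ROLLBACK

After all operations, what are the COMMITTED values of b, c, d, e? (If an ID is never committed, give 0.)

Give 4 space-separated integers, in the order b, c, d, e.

Answer: 1 15 14 6

Derivation:
Initial committed: {b=17, c=15, e=7}
Op 1: UPDATE d=14 (auto-commit; committed d=14)
Op 2: UPDATE e=14 (auto-commit; committed e=14)
Op 3: UPDATE b=27 (auto-commit; committed b=27)
Op 4: UPDATE b=1 (auto-commit; committed b=1)
Op 5: UPDATE e=11 (auto-commit; committed e=11)
Op 6: BEGIN: in_txn=True, pending={}
Op 7: ROLLBACK: discarded pending []; in_txn=False
Op 8: UPDATE e=6 (auto-commit; committed e=6)
Op 9: BEGIN: in_txn=True, pending={}
Op 10: ROLLBACK: discarded pending []; in_txn=False
Final committed: {b=1, c=15, d=14, e=6}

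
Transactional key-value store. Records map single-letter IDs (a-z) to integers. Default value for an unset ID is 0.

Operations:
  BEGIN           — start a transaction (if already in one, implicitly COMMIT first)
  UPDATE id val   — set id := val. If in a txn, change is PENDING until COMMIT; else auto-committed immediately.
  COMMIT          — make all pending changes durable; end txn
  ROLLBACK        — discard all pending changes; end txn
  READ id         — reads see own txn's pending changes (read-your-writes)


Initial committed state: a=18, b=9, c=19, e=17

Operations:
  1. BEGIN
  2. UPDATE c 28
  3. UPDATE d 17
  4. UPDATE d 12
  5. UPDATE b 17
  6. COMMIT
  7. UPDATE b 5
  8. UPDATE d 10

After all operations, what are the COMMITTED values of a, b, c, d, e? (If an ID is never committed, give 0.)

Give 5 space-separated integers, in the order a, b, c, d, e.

Answer: 18 5 28 10 17

Derivation:
Initial committed: {a=18, b=9, c=19, e=17}
Op 1: BEGIN: in_txn=True, pending={}
Op 2: UPDATE c=28 (pending; pending now {c=28})
Op 3: UPDATE d=17 (pending; pending now {c=28, d=17})
Op 4: UPDATE d=12 (pending; pending now {c=28, d=12})
Op 5: UPDATE b=17 (pending; pending now {b=17, c=28, d=12})
Op 6: COMMIT: merged ['b', 'c', 'd'] into committed; committed now {a=18, b=17, c=28, d=12, e=17}
Op 7: UPDATE b=5 (auto-commit; committed b=5)
Op 8: UPDATE d=10 (auto-commit; committed d=10)
Final committed: {a=18, b=5, c=28, d=10, e=17}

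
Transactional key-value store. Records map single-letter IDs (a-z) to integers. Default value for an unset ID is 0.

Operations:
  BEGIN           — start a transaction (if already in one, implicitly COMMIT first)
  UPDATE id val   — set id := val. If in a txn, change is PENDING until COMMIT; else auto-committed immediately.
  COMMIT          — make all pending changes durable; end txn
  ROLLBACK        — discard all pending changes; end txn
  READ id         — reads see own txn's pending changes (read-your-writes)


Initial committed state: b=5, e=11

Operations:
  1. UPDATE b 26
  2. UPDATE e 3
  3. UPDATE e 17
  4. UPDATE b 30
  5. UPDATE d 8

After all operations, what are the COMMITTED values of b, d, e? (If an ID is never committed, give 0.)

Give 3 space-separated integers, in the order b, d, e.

Initial committed: {b=5, e=11}
Op 1: UPDATE b=26 (auto-commit; committed b=26)
Op 2: UPDATE e=3 (auto-commit; committed e=3)
Op 3: UPDATE e=17 (auto-commit; committed e=17)
Op 4: UPDATE b=30 (auto-commit; committed b=30)
Op 5: UPDATE d=8 (auto-commit; committed d=8)
Final committed: {b=30, d=8, e=17}

Answer: 30 8 17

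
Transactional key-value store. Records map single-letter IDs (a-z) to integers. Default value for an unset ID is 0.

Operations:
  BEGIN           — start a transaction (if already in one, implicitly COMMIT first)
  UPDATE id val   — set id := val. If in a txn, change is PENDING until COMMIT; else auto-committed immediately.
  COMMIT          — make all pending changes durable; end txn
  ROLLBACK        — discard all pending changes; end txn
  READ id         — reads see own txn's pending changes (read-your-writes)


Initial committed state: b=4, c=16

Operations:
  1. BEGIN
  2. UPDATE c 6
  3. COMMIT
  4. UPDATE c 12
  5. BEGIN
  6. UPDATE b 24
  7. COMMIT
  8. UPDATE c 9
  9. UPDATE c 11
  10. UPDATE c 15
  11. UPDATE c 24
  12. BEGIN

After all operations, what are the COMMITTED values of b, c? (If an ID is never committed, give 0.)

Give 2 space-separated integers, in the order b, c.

Initial committed: {b=4, c=16}
Op 1: BEGIN: in_txn=True, pending={}
Op 2: UPDATE c=6 (pending; pending now {c=6})
Op 3: COMMIT: merged ['c'] into committed; committed now {b=4, c=6}
Op 4: UPDATE c=12 (auto-commit; committed c=12)
Op 5: BEGIN: in_txn=True, pending={}
Op 6: UPDATE b=24 (pending; pending now {b=24})
Op 7: COMMIT: merged ['b'] into committed; committed now {b=24, c=12}
Op 8: UPDATE c=9 (auto-commit; committed c=9)
Op 9: UPDATE c=11 (auto-commit; committed c=11)
Op 10: UPDATE c=15 (auto-commit; committed c=15)
Op 11: UPDATE c=24 (auto-commit; committed c=24)
Op 12: BEGIN: in_txn=True, pending={}
Final committed: {b=24, c=24}

Answer: 24 24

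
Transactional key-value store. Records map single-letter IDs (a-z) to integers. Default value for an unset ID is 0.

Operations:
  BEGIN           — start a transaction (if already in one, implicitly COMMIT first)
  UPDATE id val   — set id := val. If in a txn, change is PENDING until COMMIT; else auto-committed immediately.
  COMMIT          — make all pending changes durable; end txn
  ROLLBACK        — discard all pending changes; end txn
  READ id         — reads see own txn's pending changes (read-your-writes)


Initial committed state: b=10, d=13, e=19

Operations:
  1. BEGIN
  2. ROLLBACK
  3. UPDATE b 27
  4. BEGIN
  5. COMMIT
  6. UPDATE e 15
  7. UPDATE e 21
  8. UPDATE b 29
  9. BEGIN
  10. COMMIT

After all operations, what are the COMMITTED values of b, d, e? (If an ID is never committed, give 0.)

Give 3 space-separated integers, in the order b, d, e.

Answer: 29 13 21

Derivation:
Initial committed: {b=10, d=13, e=19}
Op 1: BEGIN: in_txn=True, pending={}
Op 2: ROLLBACK: discarded pending []; in_txn=False
Op 3: UPDATE b=27 (auto-commit; committed b=27)
Op 4: BEGIN: in_txn=True, pending={}
Op 5: COMMIT: merged [] into committed; committed now {b=27, d=13, e=19}
Op 6: UPDATE e=15 (auto-commit; committed e=15)
Op 7: UPDATE e=21 (auto-commit; committed e=21)
Op 8: UPDATE b=29 (auto-commit; committed b=29)
Op 9: BEGIN: in_txn=True, pending={}
Op 10: COMMIT: merged [] into committed; committed now {b=29, d=13, e=21}
Final committed: {b=29, d=13, e=21}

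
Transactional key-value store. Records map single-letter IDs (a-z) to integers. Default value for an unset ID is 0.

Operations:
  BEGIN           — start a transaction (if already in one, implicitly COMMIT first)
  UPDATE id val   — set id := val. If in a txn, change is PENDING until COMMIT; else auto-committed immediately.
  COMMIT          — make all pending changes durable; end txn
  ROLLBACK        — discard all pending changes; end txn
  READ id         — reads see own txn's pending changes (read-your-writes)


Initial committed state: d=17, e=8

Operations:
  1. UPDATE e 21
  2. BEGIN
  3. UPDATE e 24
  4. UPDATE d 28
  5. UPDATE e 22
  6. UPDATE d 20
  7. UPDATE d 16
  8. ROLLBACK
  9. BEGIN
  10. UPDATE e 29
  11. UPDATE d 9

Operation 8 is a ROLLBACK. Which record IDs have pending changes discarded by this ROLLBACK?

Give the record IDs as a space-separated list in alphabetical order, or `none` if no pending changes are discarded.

Answer: d e

Derivation:
Initial committed: {d=17, e=8}
Op 1: UPDATE e=21 (auto-commit; committed e=21)
Op 2: BEGIN: in_txn=True, pending={}
Op 3: UPDATE e=24 (pending; pending now {e=24})
Op 4: UPDATE d=28 (pending; pending now {d=28, e=24})
Op 5: UPDATE e=22 (pending; pending now {d=28, e=22})
Op 6: UPDATE d=20 (pending; pending now {d=20, e=22})
Op 7: UPDATE d=16 (pending; pending now {d=16, e=22})
Op 8: ROLLBACK: discarded pending ['d', 'e']; in_txn=False
Op 9: BEGIN: in_txn=True, pending={}
Op 10: UPDATE e=29 (pending; pending now {e=29})
Op 11: UPDATE d=9 (pending; pending now {d=9, e=29})
ROLLBACK at op 8 discards: ['d', 'e']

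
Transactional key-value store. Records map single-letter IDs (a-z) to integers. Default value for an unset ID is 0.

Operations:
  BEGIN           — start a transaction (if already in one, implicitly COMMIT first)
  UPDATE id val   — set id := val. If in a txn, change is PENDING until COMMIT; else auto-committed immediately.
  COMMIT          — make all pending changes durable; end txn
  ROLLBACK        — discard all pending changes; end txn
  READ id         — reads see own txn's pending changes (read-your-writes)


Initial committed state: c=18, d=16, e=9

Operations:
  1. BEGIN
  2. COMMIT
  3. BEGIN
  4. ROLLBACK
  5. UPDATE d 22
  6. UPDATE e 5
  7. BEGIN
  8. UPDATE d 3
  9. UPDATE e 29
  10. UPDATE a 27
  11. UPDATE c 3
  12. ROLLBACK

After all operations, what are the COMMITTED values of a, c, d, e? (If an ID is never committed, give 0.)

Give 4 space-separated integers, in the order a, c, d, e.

Answer: 0 18 22 5

Derivation:
Initial committed: {c=18, d=16, e=9}
Op 1: BEGIN: in_txn=True, pending={}
Op 2: COMMIT: merged [] into committed; committed now {c=18, d=16, e=9}
Op 3: BEGIN: in_txn=True, pending={}
Op 4: ROLLBACK: discarded pending []; in_txn=False
Op 5: UPDATE d=22 (auto-commit; committed d=22)
Op 6: UPDATE e=5 (auto-commit; committed e=5)
Op 7: BEGIN: in_txn=True, pending={}
Op 8: UPDATE d=3 (pending; pending now {d=3})
Op 9: UPDATE e=29 (pending; pending now {d=3, e=29})
Op 10: UPDATE a=27 (pending; pending now {a=27, d=3, e=29})
Op 11: UPDATE c=3 (pending; pending now {a=27, c=3, d=3, e=29})
Op 12: ROLLBACK: discarded pending ['a', 'c', 'd', 'e']; in_txn=False
Final committed: {c=18, d=22, e=5}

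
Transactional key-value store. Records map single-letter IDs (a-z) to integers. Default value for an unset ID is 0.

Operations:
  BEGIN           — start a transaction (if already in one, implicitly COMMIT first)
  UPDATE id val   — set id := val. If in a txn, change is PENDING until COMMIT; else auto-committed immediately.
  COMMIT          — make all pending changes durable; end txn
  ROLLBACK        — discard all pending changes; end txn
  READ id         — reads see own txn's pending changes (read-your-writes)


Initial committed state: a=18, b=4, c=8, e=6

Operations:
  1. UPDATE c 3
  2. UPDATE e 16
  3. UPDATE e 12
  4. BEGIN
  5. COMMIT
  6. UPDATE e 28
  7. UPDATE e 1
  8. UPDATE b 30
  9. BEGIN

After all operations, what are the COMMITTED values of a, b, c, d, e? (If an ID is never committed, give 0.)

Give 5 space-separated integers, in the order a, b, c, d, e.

Answer: 18 30 3 0 1

Derivation:
Initial committed: {a=18, b=4, c=8, e=6}
Op 1: UPDATE c=3 (auto-commit; committed c=3)
Op 2: UPDATE e=16 (auto-commit; committed e=16)
Op 3: UPDATE e=12 (auto-commit; committed e=12)
Op 4: BEGIN: in_txn=True, pending={}
Op 5: COMMIT: merged [] into committed; committed now {a=18, b=4, c=3, e=12}
Op 6: UPDATE e=28 (auto-commit; committed e=28)
Op 7: UPDATE e=1 (auto-commit; committed e=1)
Op 8: UPDATE b=30 (auto-commit; committed b=30)
Op 9: BEGIN: in_txn=True, pending={}
Final committed: {a=18, b=30, c=3, e=1}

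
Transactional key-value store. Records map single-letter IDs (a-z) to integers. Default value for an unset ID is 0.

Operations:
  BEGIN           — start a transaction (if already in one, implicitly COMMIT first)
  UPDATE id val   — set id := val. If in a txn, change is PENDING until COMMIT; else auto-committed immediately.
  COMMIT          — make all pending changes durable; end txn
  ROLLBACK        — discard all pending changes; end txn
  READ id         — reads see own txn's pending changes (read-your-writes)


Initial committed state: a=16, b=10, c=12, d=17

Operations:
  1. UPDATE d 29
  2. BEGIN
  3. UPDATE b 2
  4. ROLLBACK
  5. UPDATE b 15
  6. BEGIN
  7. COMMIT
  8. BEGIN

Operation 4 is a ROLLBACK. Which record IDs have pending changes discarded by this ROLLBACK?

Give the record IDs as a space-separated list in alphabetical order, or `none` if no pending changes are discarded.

Answer: b

Derivation:
Initial committed: {a=16, b=10, c=12, d=17}
Op 1: UPDATE d=29 (auto-commit; committed d=29)
Op 2: BEGIN: in_txn=True, pending={}
Op 3: UPDATE b=2 (pending; pending now {b=2})
Op 4: ROLLBACK: discarded pending ['b']; in_txn=False
Op 5: UPDATE b=15 (auto-commit; committed b=15)
Op 6: BEGIN: in_txn=True, pending={}
Op 7: COMMIT: merged [] into committed; committed now {a=16, b=15, c=12, d=29}
Op 8: BEGIN: in_txn=True, pending={}
ROLLBACK at op 4 discards: ['b']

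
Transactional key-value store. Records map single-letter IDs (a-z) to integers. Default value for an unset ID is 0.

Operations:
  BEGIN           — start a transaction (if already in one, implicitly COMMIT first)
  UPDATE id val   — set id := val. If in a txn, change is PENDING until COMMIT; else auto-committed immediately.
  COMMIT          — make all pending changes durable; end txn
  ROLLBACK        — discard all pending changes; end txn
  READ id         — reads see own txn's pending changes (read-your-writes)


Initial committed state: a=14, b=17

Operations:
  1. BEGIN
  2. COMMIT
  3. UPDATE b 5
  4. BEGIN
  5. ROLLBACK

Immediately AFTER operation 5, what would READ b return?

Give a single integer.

Initial committed: {a=14, b=17}
Op 1: BEGIN: in_txn=True, pending={}
Op 2: COMMIT: merged [] into committed; committed now {a=14, b=17}
Op 3: UPDATE b=5 (auto-commit; committed b=5)
Op 4: BEGIN: in_txn=True, pending={}
Op 5: ROLLBACK: discarded pending []; in_txn=False
After op 5: visible(b) = 5 (pending={}, committed={a=14, b=5})

Answer: 5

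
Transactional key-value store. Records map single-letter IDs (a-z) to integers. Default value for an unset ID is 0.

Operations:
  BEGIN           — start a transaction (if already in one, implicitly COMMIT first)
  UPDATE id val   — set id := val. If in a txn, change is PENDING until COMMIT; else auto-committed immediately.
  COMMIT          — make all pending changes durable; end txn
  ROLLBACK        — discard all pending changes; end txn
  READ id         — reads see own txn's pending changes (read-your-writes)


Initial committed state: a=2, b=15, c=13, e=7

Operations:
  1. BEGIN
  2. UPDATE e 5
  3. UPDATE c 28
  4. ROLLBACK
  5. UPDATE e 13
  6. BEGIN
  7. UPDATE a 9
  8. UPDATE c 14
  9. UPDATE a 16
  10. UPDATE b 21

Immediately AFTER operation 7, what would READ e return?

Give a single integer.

Initial committed: {a=2, b=15, c=13, e=7}
Op 1: BEGIN: in_txn=True, pending={}
Op 2: UPDATE e=5 (pending; pending now {e=5})
Op 3: UPDATE c=28 (pending; pending now {c=28, e=5})
Op 4: ROLLBACK: discarded pending ['c', 'e']; in_txn=False
Op 5: UPDATE e=13 (auto-commit; committed e=13)
Op 6: BEGIN: in_txn=True, pending={}
Op 7: UPDATE a=9 (pending; pending now {a=9})
After op 7: visible(e) = 13 (pending={a=9}, committed={a=2, b=15, c=13, e=13})

Answer: 13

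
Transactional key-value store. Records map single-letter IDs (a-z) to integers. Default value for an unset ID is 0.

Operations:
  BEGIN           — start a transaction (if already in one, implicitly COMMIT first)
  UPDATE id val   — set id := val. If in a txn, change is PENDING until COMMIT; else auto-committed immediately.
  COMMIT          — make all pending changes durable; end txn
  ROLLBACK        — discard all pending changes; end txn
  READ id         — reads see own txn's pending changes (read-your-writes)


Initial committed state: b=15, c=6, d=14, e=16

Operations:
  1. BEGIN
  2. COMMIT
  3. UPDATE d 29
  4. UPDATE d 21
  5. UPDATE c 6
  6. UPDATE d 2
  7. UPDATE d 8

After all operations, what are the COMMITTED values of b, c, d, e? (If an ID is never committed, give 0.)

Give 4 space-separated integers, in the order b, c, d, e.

Answer: 15 6 8 16

Derivation:
Initial committed: {b=15, c=6, d=14, e=16}
Op 1: BEGIN: in_txn=True, pending={}
Op 2: COMMIT: merged [] into committed; committed now {b=15, c=6, d=14, e=16}
Op 3: UPDATE d=29 (auto-commit; committed d=29)
Op 4: UPDATE d=21 (auto-commit; committed d=21)
Op 5: UPDATE c=6 (auto-commit; committed c=6)
Op 6: UPDATE d=2 (auto-commit; committed d=2)
Op 7: UPDATE d=8 (auto-commit; committed d=8)
Final committed: {b=15, c=6, d=8, e=16}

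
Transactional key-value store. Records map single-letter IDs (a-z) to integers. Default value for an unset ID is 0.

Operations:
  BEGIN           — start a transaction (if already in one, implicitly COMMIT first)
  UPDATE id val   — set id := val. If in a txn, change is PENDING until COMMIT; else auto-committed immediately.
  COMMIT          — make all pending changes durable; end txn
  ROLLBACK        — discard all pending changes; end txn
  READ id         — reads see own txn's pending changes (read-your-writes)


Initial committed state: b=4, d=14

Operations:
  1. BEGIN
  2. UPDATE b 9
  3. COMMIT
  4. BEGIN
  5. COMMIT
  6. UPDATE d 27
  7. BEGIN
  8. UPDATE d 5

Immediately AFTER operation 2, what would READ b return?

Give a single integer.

Answer: 9

Derivation:
Initial committed: {b=4, d=14}
Op 1: BEGIN: in_txn=True, pending={}
Op 2: UPDATE b=9 (pending; pending now {b=9})
After op 2: visible(b) = 9 (pending={b=9}, committed={b=4, d=14})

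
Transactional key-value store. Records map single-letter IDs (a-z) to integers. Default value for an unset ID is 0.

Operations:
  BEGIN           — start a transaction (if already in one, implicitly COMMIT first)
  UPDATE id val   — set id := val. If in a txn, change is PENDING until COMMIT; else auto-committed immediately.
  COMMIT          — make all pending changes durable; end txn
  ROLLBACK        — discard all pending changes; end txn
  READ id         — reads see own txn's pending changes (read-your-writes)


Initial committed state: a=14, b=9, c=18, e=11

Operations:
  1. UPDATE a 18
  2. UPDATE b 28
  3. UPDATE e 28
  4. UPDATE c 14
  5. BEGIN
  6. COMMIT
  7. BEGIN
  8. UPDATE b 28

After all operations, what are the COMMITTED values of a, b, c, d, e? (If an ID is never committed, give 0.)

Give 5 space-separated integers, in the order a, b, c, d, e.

Answer: 18 28 14 0 28

Derivation:
Initial committed: {a=14, b=9, c=18, e=11}
Op 1: UPDATE a=18 (auto-commit; committed a=18)
Op 2: UPDATE b=28 (auto-commit; committed b=28)
Op 3: UPDATE e=28 (auto-commit; committed e=28)
Op 4: UPDATE c=14 (auto-commit; committed c=14)
Op 5: BEGIN: in_txn=True, pending={}
Op 6: COMMIT: merged [] into committed; committed now {a=18, b=28, c=14, e=28}
Op 7: BEGIN: in_txn=True, pending={}
Op 8: UPDATE b=28 (pending; pending now {b=28})
Final committed: {a=18, b=28, c=14, e=28}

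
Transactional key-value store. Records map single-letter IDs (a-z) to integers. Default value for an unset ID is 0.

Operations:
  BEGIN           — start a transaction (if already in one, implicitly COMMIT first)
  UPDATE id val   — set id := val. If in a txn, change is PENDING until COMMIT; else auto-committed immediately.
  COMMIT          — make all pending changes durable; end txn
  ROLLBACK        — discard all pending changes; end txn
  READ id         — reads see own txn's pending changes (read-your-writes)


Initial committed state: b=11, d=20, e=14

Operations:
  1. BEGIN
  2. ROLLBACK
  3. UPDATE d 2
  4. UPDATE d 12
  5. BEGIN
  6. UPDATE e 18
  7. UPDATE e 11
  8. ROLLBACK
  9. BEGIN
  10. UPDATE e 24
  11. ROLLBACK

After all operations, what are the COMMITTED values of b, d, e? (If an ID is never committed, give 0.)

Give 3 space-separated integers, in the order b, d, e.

Initial committed: {b=11, d=20, e=14}
Op 1: BEGIN: in_txn=True, pending={}
Op 2: ROLLBACK: discarded pending []; in_txn=False
Op 3: UPDATE d=2 (auto-commit; committed d=2)
Op 4: UPDATE d=12 (auto-commit; committed d=12)
Op 5: BEGIN: in_txn=True, pending={}
Op 6: UPDATE e=18 (pending; pending now {e=18})
Op 7: UPDATE e=11 (pending; pending now {e=11})
Op 8: ROLLBACK: discarded pending ['e']; in_txn=False
Op 9: BEGIN: in_txn=True, pending={}
Op 10: UPDATE e=24 (pending; pending now {e=24})
Op 11: ROLLBACK: discarded pending ['e']; in_txn=False
Final committed: {b=11, d=12, e=14}

Answer: 11 12 14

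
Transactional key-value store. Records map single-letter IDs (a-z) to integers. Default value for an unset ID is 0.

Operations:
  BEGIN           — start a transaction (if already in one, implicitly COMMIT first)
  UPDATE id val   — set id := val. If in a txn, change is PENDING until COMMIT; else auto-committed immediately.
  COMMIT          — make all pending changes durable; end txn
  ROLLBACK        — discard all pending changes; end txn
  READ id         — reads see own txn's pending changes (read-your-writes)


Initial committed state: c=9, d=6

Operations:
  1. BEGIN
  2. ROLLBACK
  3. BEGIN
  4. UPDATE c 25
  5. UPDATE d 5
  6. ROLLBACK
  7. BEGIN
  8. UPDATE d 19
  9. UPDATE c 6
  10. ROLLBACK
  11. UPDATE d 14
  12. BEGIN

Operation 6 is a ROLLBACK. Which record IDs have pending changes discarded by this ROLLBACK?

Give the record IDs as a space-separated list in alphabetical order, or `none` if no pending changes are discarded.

Initial committed: {c=9, d=6}
Op 1: BEGIN: in_txn=True, pending={}
Op 2: ROLLBACK: discarded pending []; in_txn=False
Op 3: BEGIN: in_txn=True, pending={}
Op 4: UPDATE c=25 (pending; pending now {c=25})
Op 5: UPDATE d=5 (pending; pending now {c=25, d=5})
Op 6: ROLLBACK: discarded pending ['c', 'd']; in_txn=False
Op 7: BEGIN: in_txn=True, pending={}
Op 8: UPDATE d=19 (pending; pending now {d=19})
Op 9: UPDATE c=6 (pending; pending now {c=6, d=19})
Op 10: ROLLBACK: discarded pending ['c', 'd']; in_txn=False
Op 11: UPDATE d=14 (auto-commit; committed d=14)
Op 12: BEGIN: in_txn=True, pending={}
ROLLBACK at op 6 discards: ['c', 'd']

Answer: c d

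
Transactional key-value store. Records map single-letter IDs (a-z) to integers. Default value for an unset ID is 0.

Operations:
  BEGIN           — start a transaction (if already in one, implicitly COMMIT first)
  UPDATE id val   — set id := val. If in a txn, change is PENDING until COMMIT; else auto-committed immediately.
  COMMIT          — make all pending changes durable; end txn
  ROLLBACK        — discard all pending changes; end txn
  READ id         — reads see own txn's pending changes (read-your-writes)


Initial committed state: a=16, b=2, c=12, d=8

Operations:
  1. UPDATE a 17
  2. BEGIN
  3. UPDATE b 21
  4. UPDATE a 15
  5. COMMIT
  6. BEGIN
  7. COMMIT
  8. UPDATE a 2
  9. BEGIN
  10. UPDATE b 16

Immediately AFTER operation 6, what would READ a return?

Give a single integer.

Initial committed: {a=16, b=2, c=12, d=8}
Op 1: UPDATE a=17 (auto-commit; committed a=17)
Op 2: BEGIN: in_txn=True, pending={}
Op 3: UPDATE b=21 (pending; pending now {b=21})
Op 4: UPDATE a=15 (pending; pending now {a=15, b=21})
Op 5: COMMIT: merged ['a', 'b'] into committed; committed now {a=15, b=21, c=12, d=8}
Op 6: BEGIN: in_txn=True, pending={}
After op 6: visible(a) = 15 (pending={}, committed={a=15, b=21, c=12, d=8})

Answer: 15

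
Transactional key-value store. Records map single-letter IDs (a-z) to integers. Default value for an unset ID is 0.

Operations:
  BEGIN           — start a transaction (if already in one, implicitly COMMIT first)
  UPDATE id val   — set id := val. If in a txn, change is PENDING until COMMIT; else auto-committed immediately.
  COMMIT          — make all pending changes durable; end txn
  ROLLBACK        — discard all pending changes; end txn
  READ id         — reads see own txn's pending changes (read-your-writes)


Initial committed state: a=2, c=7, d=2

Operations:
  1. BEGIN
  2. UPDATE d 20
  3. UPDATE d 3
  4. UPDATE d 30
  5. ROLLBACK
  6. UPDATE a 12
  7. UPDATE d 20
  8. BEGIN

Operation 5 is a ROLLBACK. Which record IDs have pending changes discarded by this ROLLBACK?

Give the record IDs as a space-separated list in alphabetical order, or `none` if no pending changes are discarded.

Initial committed: {a=2, c=7, d=2}
Op 1: BEGIN: in_txn=True, pending={}
Op 2: UPDATE d=20 (pending; pending now {d=20})
Op 3: UPDATE d=3 (pending; pending now {d=3})
Op 4: UPDATE d=30 (pending; pending now {d=30})
Op 5: ROLLBACK: discarded pending ['d']; in_txn=False
Op 6: UPDATE a=12 (auto-commit; committed a=12)
Op 7: UPDATE d=20 (auto-commit; committed d=20)
Op 8: BEGIN: in_txn=True, pending={}
ROLLBACK at op 5 discards: ['d']

Answer: d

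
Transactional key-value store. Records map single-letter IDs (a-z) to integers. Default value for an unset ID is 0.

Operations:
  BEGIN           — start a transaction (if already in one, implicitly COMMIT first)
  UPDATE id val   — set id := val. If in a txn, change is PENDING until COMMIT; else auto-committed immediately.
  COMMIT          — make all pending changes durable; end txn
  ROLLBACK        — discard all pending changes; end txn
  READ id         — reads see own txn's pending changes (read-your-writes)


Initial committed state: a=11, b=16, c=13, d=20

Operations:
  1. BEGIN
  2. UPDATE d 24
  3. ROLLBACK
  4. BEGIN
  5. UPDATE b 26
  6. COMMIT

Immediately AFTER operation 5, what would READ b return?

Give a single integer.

Answer: 26

Derivation:
Initial committed: {a=11, b=16, c=13, d=20}
Op 1: BEGIN: in_txn=True, pending={}
Op 2: UPDATE d=24 (pending; pending now {d=24})
Op 3: ROLLBACK: discarded pending ['d']; in_txn=False
Op 4: BEGIN: in_txn=True, pending={}
Op 5: UPDATE b=26 (pending; pending now {b=26})
After op 5: visible(b) = 26 (pending={b=26}, committed={a=11, b=16, c=13, d=20})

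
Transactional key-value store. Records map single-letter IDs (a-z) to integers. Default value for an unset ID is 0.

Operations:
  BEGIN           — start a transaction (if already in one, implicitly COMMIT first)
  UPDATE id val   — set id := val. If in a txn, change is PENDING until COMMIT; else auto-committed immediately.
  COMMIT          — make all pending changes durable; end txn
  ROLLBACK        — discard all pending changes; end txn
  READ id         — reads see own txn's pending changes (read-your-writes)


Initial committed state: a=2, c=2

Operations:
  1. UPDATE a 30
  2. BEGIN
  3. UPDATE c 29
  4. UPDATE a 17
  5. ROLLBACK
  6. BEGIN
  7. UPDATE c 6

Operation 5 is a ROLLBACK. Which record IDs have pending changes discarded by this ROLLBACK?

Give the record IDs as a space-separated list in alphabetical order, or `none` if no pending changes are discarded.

Answer: a c

Derivation:
Initial committed: {a=2, c=2}
Op 1: UPDATE a=30 (auto-commit; committed a=30)
Op 2: BEGIN: in_txn=True, pending={}
Op 3: UPDATE c=29 (pending; pending now {c=29})
Op 4: UPDATE a=17 (pending; pending now {a=17, c=29})
Op 5: ROLLBACK: discarded pending ['a', 'c']; in_txn=False
Op 6: BEGIN: in_txn=True, pending={}
Op 7: UPDATE c=6 (pending; pending now {c=6})
ROLLBACK at op 5 discards: ['a', 'c']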